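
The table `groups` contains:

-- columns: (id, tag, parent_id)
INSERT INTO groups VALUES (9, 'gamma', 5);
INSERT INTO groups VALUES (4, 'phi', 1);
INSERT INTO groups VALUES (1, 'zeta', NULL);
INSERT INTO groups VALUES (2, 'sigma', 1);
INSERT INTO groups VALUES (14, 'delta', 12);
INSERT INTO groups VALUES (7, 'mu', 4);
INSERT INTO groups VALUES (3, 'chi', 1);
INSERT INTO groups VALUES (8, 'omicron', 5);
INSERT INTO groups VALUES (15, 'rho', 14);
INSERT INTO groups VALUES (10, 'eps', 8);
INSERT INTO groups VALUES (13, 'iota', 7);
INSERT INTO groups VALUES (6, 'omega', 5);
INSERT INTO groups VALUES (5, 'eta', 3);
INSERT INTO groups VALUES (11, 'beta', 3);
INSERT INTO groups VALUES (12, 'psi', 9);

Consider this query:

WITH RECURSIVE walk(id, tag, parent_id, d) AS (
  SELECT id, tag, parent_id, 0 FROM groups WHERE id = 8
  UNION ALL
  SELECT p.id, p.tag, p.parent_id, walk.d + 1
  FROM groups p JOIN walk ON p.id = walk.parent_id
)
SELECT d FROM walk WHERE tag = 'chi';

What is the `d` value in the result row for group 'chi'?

Base: id=8 (omicron), parent_id=5, d 0.
Iteration 1: join on id=5 -> eta (id 5, parent_id=3, d 1).
Iteration 2: join on id=3 -> chi (id 3, parent_id=1, d 2).
Iteration 3: join on id=1 -> zeta (id 1, parent_id=NULL, d 3).
Iteration 4: parent_id is NULL; no match; recursion stops.

2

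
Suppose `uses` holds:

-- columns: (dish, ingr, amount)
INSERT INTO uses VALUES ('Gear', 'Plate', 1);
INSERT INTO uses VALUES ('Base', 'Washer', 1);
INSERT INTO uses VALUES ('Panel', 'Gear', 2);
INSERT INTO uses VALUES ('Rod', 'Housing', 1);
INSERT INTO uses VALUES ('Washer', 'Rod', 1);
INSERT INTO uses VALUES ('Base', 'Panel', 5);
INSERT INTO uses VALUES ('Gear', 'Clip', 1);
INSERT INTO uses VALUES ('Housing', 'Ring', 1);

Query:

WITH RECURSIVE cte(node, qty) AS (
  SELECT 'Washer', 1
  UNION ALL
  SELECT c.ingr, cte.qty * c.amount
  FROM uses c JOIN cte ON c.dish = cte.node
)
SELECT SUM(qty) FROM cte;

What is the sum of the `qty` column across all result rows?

4

Base: (Washer, qty=1).
Iteration 1: components of {Washer} -> Rod = 1*1 = 1.
Iteration 2: components of {Rod} -> Housing = 1*1 = 1.
Iteration 3: components of {Housing} -> Ring = 1*1 = 1.
Iteration 4: no further components; recursion stops.
SUM(qty) = 1 + 1 + 1 + 1 = 4.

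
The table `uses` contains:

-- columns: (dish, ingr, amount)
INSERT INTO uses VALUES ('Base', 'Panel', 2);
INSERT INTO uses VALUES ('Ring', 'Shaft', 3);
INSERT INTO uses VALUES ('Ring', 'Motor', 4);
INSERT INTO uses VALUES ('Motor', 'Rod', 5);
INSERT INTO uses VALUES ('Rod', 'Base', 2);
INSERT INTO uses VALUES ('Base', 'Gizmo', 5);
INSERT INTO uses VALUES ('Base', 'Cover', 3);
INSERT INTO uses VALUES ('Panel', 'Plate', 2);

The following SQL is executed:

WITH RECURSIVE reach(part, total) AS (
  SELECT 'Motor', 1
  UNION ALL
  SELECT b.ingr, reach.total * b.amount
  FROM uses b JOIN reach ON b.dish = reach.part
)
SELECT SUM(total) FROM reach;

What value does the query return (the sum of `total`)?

Base: (Motor, total=1).
Iteration 1: components of {Motor} -> Rod = 1*5 = 5.
Iteration 2: components of {Rod} -> Base = 5*2 = 10.
Iteration 3: components of {Base} -> Cover = 10*3 = 30, Gizmo = 10*5 = 50, Panel = 10*2 = 20.
Iteration 4: components of {Cover,Gizmo,Panel} -> Plate = 20*2 = 40.
Iteration 5: no further components; recursion stops.
SUM(total) = 1 + 5 + 10 + 50 + 20 + 30 + 40 = 156.

156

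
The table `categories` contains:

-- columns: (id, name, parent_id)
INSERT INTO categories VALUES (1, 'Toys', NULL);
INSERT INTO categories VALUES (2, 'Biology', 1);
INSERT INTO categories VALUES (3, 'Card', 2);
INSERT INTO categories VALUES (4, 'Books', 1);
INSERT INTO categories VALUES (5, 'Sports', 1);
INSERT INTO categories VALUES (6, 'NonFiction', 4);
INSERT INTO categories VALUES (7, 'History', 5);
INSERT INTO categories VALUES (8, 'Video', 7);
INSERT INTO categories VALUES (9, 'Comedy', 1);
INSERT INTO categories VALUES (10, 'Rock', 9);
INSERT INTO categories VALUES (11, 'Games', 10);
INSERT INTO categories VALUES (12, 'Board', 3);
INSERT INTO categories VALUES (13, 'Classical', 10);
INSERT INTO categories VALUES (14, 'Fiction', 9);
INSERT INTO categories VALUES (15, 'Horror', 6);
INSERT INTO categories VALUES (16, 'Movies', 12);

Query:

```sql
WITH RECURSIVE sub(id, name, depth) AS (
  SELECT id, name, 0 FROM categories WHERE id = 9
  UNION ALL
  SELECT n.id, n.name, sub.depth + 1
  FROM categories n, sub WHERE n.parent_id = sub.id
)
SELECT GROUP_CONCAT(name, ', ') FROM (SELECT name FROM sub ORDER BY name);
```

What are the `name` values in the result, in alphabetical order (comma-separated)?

Base: id=9 (Comedy) at depth 0.
Iteration 1: rows with parent_id in {9} -> Rock (id 10, depth 1), Fiction (id 14, depth 1).
Iteration 2: rows with parent_id in {10,14} -> Games (id 11, depth 2), Classical (id 13, depth 2).
Iteration 3: no rows with parent_id in {11,13}; recursion stops.

Classical, Comedy, Fiction, Games, Rock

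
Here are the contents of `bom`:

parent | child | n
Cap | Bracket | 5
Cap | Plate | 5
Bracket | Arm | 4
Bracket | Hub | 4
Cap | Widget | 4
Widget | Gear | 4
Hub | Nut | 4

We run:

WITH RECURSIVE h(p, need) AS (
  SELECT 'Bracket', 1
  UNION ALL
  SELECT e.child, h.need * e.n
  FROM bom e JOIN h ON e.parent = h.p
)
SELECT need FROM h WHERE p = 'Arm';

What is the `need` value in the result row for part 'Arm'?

4

Base: (Bracket, need=1).
Iteration 1: components of {Bracket} -> Arm = 1*4 = 4, Hub = 1*4 = 4.
Iteration 2: components of {Arm,Hub} -> Nut = 4*4 = 16.
Iteration 3: no further components; recursion stops.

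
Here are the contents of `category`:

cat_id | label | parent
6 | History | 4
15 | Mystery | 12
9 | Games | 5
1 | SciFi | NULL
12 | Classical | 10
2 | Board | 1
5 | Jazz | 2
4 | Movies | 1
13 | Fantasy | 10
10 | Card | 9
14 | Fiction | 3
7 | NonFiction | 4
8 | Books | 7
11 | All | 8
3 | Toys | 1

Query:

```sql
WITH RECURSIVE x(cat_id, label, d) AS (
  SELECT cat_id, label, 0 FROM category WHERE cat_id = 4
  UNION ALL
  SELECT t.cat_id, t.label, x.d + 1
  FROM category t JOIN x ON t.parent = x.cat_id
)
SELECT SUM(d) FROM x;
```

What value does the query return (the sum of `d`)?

7

Base: cat_id=4 (Movies) at d 0.
Iteration 1: rows with parent in {4} -> History (id 6, d 1), NonFiction (id 7, d 1).
Iteration 2: rows with parent in {6,7} -> Books (id 8, d 2).
Iteration 3: rows with parent in {8} -> All (id 11, d 3).
Iteration 4: no rows with parent in {11}; recursion stops.
SUM(d) = 0 + 1 + 1 + 2 + 3 = 7.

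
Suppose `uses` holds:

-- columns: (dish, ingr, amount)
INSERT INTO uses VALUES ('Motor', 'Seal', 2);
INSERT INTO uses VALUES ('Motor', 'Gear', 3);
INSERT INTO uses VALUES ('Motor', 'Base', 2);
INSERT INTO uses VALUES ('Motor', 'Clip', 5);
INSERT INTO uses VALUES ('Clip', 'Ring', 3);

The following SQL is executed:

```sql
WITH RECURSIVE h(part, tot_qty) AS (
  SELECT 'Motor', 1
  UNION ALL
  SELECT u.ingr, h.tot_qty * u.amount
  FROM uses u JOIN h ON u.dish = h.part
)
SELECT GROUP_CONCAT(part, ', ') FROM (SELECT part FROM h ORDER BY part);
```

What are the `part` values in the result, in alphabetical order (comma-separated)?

Base: (Motor, tot_qty=1).
Iteration 1: components of {Motor} -> Base = 1*2 = 2, Clip = 1*5 = 5, Gear = 1*3 = 3, Seal = 1*2 = 2.
Iteration 2: components of {Base,Clip,Gear,Seal} -> Ring = 5*3 = 15.
Iteration 3: no further components; recursion stops.

Base, Clip, Gear, Motor, Ring, Seal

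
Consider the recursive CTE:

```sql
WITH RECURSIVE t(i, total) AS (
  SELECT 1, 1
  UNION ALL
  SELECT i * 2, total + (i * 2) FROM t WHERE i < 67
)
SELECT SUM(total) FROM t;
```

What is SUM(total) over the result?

Base: i=1, total=1.
Iteration 1: 1 < 67 holds -> i = 1 * 2 = 2, total = 1 + 2 = 3.
Iteration 2: 2 < 67 holds -> i = 2 * 2 = 4, total = 3 + 4 = 7.
Iteration 3: 4 < 67 holds -> i = 4 * 2 = 8, total = 7 + 8 = 15.
Iteration 4: 8 < 67 holds -> i = 8 * 2 = 16, total = 15 + 16 = 31.
Iteration 5: 16 < 67 holds -> i = 16 * 2 = 32, total = 31 + 32 = 63.
Iteration 6: 32 < 67 holds -> i = 32 * 2 = 64, total = 63 + 64 = 127.
Iteration 7: 64 < 67 holds -> i = 64 * 2 = 128, total = 127 + 128 = 255.
Iteration 8: 128 < 67 fails; recursion stops.
SUM(total) = 1 + 3 + 7 + 15 + 31 + 63 + 127 + 255 = 502.

502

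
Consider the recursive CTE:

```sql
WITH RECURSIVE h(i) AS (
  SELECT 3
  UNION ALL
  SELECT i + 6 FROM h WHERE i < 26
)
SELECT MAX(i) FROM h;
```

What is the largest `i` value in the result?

27

Base: i=3.
Iteration 1: 3 < 26 holds -> i = 3 + 6 = 9.
Iteration 2: 9 < 26 holds -> i = 9 + 6 = 15.
Iteration 3: 15 < 26 holds -> i = 15 + 6 = 21.
Iteration 4: 21 < 26 holds -> i = 21 + 6 = 27.
Iteration 5: 27 < 26 fails; recursion stops.
i values: 3, 9, 15, 21, 27; the maximum is 27.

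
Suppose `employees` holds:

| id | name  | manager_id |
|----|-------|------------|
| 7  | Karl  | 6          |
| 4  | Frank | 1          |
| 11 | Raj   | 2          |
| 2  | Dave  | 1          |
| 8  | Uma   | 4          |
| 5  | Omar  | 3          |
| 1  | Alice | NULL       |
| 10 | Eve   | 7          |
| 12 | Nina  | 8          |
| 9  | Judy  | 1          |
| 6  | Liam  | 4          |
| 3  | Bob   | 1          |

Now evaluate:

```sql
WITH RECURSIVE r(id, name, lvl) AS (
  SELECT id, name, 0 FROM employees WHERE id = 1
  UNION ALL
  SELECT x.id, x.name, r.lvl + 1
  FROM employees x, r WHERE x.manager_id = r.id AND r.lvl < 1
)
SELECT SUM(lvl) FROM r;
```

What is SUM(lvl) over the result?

4

Base: id=1 (Alice) at lvl 0.
Iteration 1: rows with manager_id in {1} -> Dave (id 2, lvl 1), Bob (id 3, lvl 1), Frank (id 4, lvl 1), Judy (id 9, lvl 1).
Iteration 2: lvl < 1 fails for all current rows; recursion stops.
SUM(lvl) = 0 + 1 + 1 + 1 + 1 = 4.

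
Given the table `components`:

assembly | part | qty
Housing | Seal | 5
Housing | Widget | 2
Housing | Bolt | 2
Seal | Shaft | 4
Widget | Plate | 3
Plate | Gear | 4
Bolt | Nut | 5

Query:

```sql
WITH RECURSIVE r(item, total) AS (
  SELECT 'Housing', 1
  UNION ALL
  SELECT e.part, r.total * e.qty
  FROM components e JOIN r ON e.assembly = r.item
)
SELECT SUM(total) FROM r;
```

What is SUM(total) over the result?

70

Base: (Housing, total=1).
Iteration 1: components of {Housing} -> Bolt = 1*2 = 2, Seal = 1*5 = 5, Widget = 1*2 = 2.
Iteration 2: components of {Bolt,Seal,Widget} -> Nut = 2*5 = 10, Plate = 2*3 = 6, Shaft = 5*4 = 20.
Iteration 3: components of {Nut,Plate,Shaft} -> Gear = 6*4 = 24.
Iteration 4: no further components; recursion stops.
SUM(total) = 1 + 5 + 2 + 2 + 20 + 6 + 10 + 24 = 70.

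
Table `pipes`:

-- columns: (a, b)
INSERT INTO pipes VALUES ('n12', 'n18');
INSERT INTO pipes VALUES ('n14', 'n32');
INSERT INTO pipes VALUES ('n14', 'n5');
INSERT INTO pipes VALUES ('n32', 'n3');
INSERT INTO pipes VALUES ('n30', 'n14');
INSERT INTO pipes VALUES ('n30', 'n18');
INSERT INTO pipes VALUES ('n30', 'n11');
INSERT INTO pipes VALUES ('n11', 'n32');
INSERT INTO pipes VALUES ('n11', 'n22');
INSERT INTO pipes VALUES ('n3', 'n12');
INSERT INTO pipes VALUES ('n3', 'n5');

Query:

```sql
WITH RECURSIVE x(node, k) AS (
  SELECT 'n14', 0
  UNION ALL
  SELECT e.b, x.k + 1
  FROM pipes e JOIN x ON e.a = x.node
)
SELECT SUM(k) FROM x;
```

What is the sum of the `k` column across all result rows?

Base: (n14, k=0).
Iteration 1: edges from {n14} -> (n32, k=1), (n5, k=1).
Iteration 2: edges from {n32,n5} -> (n3, k=2).
Iteration 3: edges from {n3} -> (n12, k=3), (n5, k=3).
Iteration 4: edges from {n12,n5} -> (n18, k=4).
Iteration 5: no outgoing edges from {n18}; recursion stops.
SUM(k) = 0 + 1 + 1 + 2 + 3 + 3 + 4 = 14.

14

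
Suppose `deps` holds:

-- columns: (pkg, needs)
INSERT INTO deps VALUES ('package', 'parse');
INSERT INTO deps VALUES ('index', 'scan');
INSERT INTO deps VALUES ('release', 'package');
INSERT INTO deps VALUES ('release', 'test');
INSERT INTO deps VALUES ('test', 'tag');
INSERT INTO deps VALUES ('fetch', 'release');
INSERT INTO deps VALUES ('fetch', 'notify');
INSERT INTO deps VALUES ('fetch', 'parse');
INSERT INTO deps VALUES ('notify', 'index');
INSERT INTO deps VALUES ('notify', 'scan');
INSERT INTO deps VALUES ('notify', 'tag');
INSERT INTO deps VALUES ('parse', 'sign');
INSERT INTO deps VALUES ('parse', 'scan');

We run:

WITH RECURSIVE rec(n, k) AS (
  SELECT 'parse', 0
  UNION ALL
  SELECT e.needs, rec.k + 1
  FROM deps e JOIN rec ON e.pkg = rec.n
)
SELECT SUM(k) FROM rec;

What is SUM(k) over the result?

2

Base: (parse, k=0).
Iteration 1: edges from {parse} -> (scan, k=1), (sign, k=1).
Iteration 2: no outgoing edges from {scan,sign}; recursion stops.
SUM(k) = 0 + 1 + 1 = 2.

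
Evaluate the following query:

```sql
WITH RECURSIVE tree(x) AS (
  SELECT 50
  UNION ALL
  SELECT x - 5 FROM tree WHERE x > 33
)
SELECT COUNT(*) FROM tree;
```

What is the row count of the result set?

Base: x=50.
Iteration 1: 50 > 33 holds -> x = 50 - 5 = 45.
Iteration 2: 45 > 33 holds -> x = 45 - 5 = 40.
Iteration 3: 40 > 33 holds -> x = 40 - 5 = 35.
Iteration 4: 35 > 33 holds -> x = 35 - 5 = 30.
Iteration 5: 30 > 33 fails; recursion stops.
Total rows emitted: 5.

5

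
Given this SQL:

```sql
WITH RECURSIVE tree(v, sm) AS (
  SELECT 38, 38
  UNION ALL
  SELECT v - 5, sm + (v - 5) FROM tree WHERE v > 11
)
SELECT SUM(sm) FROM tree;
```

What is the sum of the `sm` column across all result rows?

Base: v=38, sm=38.
Iteration 1: 38 > 11 holds -> v = 38 - 5 = 33, sm = 38 + 33 = 71.
Iteration 2: 33 > 11 holds -> v = 33 - 5 = 28, sm = 71 + 28 = 99.
Iteration 3: 28 > 11 holds -> v = 28 - 5 = 23, sm = 99 + 23 = 122.
Iteration 4: 23 > 11 holds -> v = 23 - 5 = 18, sm = 122 + 18 = 140.
Iteration 5: 18 > 11 holds -> v = 18 - 5 = 13, sm = 140 + 13 = 153.
Iteration 6: 13 > 11 holds -> v = 13 - 5 = 8, sm = 153 + 8 = 161.
Iteration 7: 8 > 11 fails; recursion stops.
SUM(sm) = 38 + 71 + 99 + 122 + 140 + 153 + 161 = 784.

784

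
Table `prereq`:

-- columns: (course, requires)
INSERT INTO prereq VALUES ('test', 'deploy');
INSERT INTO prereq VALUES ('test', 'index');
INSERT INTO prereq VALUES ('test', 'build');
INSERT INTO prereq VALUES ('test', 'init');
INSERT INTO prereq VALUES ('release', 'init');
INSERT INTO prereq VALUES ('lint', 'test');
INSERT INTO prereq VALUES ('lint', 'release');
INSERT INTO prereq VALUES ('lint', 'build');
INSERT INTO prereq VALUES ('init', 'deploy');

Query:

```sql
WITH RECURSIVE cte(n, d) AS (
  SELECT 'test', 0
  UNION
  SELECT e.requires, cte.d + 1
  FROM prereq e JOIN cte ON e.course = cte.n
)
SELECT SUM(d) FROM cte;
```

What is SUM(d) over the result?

6

Base: (test, d=0).
Iteration 1: edges from {test} -> (build, d=1), (deploy, d=1), (index, d=1), (init, d=1).
Iteration 2: edges from {build,deploy,index,init} -> (deploy, d=2).
Iteration 3: no outgoing edges from {deploy}; recursion stops.
SUM(d) = 0 + 1 + 1 + 1 + 1 + 2 = 6.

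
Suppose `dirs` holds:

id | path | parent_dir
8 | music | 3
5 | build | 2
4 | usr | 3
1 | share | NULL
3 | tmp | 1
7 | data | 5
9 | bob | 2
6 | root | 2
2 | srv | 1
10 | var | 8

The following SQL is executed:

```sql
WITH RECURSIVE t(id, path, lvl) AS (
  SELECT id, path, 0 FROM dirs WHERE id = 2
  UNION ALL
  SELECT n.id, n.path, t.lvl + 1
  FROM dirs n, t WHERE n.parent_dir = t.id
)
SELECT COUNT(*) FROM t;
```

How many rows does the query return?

5

Base: id=2 (srv) at lvl 0.
Iteration 1: rows with parent_dir in {2} -> build (id 5, lvl 1), root (id 6, lvl 1), bob (id 9, lvl 1).
Iteration 2: rows with parent_dir in {5,6,9} -> data (id 7, lvl 2).
Iteration 3: no rows with parent_dir in {7}; recursion stops.
Total rows emitted: 5.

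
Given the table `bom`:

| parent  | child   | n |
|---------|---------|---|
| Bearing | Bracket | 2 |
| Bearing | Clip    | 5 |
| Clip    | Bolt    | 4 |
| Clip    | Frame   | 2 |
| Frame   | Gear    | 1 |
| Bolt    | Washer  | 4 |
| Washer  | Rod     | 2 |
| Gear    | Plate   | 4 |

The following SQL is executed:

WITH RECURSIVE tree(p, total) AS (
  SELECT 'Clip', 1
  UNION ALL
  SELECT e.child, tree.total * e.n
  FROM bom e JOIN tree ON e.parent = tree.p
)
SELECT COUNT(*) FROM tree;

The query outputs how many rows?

7

Base: (Clip, total=1).
Iteration 1: components of {Clip} -> Bolt = 1*4 = 4, Frame = 1*2 = 2.
Iteration 2: components of {Bolt,Frame} -> Gear = 2*1 = 2, Washer = 4*4 = 16.
Iteration 3: components of {Gear,Washer} -> Plate = 2*4 = 8, Rod = 16*2 = 32.
Iteration 4: no further components; recursion stops.
Total rows emitted: 7.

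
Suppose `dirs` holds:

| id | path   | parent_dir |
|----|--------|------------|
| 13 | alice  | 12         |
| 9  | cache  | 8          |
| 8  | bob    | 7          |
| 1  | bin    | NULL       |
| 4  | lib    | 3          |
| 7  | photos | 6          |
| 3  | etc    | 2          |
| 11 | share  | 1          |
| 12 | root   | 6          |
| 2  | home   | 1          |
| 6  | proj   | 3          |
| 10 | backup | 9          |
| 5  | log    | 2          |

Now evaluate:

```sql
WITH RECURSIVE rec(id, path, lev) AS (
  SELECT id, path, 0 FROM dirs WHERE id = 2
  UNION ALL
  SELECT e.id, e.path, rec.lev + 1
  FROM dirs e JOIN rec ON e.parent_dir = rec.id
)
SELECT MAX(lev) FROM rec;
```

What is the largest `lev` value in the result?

Base: id=2 (home) at lev 0.
Iteration 1: rows with parent_dir in {2} -> etc (id 3, lev 1), log (id 5, lev 1).
Iteration 2: rows with parent_dir in {3,5} -> lib (id 4, lev 2), proj (id 6, lev 2).
Iteration 3: rows with parent_dir in {4,6} -> photos (id 7, lev 3), root (id 12, lev 3).
Iteration 4: rows with parent_dir in {7,12} -> bob (id 8, lev 4), alice (id 13, lev 4).
Iteration 5: rows with parent_dir in {8,13} -> cache (id 9, lev 5).
Iteration 6: rows with parent_dir in {9} -> backup (id 10, lev 6).
Iteration 7: no rows with parent_dir in {10}; recursion stops.
lev values: 0, 1, 1, 2, 2, 3, 3, 4, 4, 5, 6; the maximum is 6.

6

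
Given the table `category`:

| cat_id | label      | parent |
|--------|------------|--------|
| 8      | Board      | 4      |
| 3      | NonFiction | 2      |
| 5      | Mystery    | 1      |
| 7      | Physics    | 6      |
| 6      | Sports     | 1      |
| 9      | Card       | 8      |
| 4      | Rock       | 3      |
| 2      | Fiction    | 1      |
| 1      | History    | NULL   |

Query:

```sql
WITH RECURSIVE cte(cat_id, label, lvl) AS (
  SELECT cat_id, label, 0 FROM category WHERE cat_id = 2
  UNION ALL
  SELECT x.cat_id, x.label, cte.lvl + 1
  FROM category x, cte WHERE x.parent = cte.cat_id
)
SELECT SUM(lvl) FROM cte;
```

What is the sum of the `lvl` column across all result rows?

Base: cat_id=2 (Fiction) at lvl 0.
Iteration 1: rows with parent in {2} -> NonFiction (id 3, lvl 1).
Iteration 2: rows with parent in {3} -> Rock (id 4, lvl 2).
Iteration 3: rows with parent in {4} -> Board (id 8, lvl 3).
Iteration 4: rows with parent in {8} -> Card (id 9, lvl 4).
Iteration 5: no rows with parent in {9}; recursion stops.
SUM(lvl) = 0 + 1 + 2 + 3 + 4 = 10.

10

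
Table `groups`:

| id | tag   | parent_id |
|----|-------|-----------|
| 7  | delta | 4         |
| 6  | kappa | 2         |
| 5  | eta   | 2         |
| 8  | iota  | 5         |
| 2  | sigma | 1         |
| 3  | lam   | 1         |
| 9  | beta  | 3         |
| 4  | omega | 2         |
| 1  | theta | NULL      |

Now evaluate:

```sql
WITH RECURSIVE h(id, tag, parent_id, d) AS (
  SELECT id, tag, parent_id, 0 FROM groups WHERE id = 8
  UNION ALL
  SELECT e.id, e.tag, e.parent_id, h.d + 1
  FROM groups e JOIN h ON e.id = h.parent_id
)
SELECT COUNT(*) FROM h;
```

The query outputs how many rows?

Base: id=8 (iota), parent_id=5, d 0.
Iteration 1: join on id=5 -> eta (id 5, parent_id=2, d 1).
Iteration 2: join on id=2 -> sigma (id 2, parent_id=1, d 2).
Iteration 3: join on id=1 -> theta (id 1, parent_id=NULL, d 3).
Iteration 4: parent_id is NULL; no match; recursion stops.
Total rows emitted: 4.

4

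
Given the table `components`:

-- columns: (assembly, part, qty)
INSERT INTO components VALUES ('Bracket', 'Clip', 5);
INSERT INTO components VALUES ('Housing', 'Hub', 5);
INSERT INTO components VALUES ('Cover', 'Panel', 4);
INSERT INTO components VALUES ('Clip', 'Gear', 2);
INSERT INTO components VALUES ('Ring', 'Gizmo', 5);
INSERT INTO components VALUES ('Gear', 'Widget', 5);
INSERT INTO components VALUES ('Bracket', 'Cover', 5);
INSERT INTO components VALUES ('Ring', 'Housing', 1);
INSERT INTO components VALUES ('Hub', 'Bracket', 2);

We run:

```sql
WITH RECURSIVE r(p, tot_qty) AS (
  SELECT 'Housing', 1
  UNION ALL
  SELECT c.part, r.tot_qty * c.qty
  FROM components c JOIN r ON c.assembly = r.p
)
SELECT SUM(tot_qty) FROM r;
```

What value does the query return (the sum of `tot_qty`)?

916

Base: (Housing, tot_qty=1).
Iteration 1: components of {Housing} -> Hub = 1*5 = 5.
Iteration 2: components of {Hub} -> Bracket = 5*2 = 10.
Iteration 3: components of {Bracket} -> Clip = 10*5 = 50, Cover = 10*5 = 50.
Iteration 4: components of {Clip,Cover} -> Gear = 50*2 = 100, Panel = 50*4 = 200.
Iteration 5: components of {Gear,Panel} -> Widget = 100*5 = 500.
Iteration 6: no further components; recursion stops.
SUM(tot_qty) = 1 + 5 + 10 + 50 + 50 + 200 + 100 + 500 = 916.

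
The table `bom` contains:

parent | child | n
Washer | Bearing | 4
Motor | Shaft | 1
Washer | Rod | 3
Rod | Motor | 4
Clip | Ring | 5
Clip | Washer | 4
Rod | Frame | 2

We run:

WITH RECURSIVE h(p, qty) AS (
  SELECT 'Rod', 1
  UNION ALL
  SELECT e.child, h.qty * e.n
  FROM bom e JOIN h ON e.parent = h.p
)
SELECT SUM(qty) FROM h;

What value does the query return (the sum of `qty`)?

11

Base: (Rod, qty=1).
Iteration 1: components of {Rod} -> Frame = 1*2 = 2, Motor = 1*4 = 4.
Iteration 2: components of {Frame,Motor} -> Shaft = 4*1 = 4.
Iteration 3: no further components; recursion stops.
SUM(qty) = 1 + 4 + 2 + 4 = 11.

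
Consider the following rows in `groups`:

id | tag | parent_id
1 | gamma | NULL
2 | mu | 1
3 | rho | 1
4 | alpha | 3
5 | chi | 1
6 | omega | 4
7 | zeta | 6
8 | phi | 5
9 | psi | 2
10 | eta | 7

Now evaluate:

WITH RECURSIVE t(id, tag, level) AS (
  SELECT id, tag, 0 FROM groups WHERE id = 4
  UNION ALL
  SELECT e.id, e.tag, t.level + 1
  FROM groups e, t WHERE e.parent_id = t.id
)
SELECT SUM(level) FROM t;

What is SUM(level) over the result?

Base: id=4 (alpha) at level 0.
Iteration 1: rows with parent_id in {4} -> omega (id 6, level 1).
Iteration 2: rows with parent_id in {6} -> zeta (id 7, level 2).
Iteration 3: rows with parent_id in {7} -> eta (id 10, level 3).
Iteration 4: no rows with parent_id in {10}; recursion stops.
SUM(level) = 0 + 1 + 2 + 3 = 6.

6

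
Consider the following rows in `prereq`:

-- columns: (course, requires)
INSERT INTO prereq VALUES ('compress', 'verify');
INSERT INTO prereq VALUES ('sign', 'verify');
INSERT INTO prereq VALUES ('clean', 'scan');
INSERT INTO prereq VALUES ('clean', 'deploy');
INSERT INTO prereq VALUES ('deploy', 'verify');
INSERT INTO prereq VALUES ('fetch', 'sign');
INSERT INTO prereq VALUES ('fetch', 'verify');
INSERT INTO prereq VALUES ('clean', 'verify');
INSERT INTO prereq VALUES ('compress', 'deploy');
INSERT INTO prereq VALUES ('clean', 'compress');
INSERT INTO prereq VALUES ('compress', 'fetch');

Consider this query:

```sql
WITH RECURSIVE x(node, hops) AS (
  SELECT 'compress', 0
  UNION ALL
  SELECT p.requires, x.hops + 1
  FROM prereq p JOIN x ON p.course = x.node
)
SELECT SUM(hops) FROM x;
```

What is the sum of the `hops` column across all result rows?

12

Base: (compress, hops=0).
Iteration 1: edges from {compress} -> (deploy, hops=1), (fetch, hops=1), (verify, hops=1).
Iteration 2: edges from {deploy,fetch,verify} -> (sign, hops=2), (verify, hops=2) x2. [UNION ALL keeps all 3 new rows, including repeats]
Iteration 3: edges from {sign,verify} -> (verify, hops=3).
Iteration 4: no outgoing edges from {verify}; recursion stops.
SUM(hops) = 0 + 1 + 1 + 1 + 2 + 2 + 2 + 3 = 12.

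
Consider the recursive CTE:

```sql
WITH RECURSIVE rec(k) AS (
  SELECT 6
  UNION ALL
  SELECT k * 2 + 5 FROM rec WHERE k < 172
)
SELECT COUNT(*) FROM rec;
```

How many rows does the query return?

6

Base: k=6.
Iteration 1: 6 < 172 holds -> k = 6 * 2 + 5 = 17.
Iteration 2: 17 < 172 holds -> k = 17 * 2 + 5 = 39.
Iteration 3: 39 < 172 holds -> k = 39 * 2 + 5 = 83.
Iteration 4: 83 < 172 holds -> k = 83 * 2 + 5 = 171.
Iteration 5: 171 < 172 holds -> k = 171 * 2 + 5 = 347.
Iteration 6: 347 < 172 fails; recursion stops.
Total rows emitted: 6.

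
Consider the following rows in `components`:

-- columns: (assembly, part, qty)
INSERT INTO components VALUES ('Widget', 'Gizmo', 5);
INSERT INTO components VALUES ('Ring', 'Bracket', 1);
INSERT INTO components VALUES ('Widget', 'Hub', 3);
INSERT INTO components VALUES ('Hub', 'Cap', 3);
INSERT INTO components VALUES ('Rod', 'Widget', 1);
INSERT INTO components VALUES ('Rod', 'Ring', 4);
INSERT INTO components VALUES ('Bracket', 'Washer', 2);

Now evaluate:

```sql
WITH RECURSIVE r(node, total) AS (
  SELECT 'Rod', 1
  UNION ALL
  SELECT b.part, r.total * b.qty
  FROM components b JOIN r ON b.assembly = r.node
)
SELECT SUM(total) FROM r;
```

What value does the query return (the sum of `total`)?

Base: (Rod, total=1).
Iteration 1: components of {Rod} -> Ring = 1*4 = 4, Widget = 1*1 = 1.
Iteration 2: components of {Ring,Widget} -> Bracket = 4*1 = 4, Gizmo = 1*5 = 5, Hub = 1*3 = 3.
Iteration 3: components of {Bracket,Gizmo,Hub} -> Cap = 3*3 = 9, Washer = 4*2 = 8.
Iteration 4: no further components; recursion stops.
SUM(total) = 1 + 1 + 4 + 3 + 5 + 4 + 9 + 8 = 35.

35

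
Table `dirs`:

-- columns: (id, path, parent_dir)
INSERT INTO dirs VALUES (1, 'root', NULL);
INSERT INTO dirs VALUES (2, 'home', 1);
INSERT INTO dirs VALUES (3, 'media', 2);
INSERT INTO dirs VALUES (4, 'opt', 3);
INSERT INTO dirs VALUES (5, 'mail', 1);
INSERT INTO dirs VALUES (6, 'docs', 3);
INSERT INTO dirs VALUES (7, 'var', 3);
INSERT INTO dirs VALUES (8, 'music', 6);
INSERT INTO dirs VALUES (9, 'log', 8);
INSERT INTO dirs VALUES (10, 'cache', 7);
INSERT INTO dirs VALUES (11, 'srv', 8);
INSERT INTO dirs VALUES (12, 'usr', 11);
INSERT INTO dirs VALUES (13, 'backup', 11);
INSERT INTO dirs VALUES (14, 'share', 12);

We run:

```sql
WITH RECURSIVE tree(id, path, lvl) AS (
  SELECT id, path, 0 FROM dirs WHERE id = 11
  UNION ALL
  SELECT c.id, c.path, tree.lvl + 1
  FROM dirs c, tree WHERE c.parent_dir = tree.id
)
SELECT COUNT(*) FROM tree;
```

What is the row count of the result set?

Base: id=11 (srv) at lvl 0.
Iteration 1: rows with parent_dir in {11} -> usr (id 12, lvl 1), backup (id 13, lvl 1).
Iteration 2: rows with parent_dir in {12,13} -> share (id 14, lvl 2).
Iteration 3: no rows with parent_dir in {14}; recursion stops.
Total rows emitted: 4.

4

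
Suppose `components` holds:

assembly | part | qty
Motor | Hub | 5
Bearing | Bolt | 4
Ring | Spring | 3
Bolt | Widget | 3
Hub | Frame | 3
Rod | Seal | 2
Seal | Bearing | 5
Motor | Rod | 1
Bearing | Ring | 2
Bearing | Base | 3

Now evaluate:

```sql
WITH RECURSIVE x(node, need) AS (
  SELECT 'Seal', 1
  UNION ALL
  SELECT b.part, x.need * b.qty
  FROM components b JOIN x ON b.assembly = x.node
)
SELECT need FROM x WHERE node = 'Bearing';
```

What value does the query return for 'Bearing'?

5

Base: (Seal, need=1).
Iteration 1: components of {Seal} -> Bearing = 1*5 = 5.
Iteration 2: components of {Bearing} -> Base = 5*3 = 15, Bolt = 5*4 = 20, Ring = 5*2 = 10.
Iteration 3: components of {Base,Bolt,Ring} -> Spring = 10*3 = 30, Widget = 20*3 = 60.
Iteration 4: no further components; recursion stops.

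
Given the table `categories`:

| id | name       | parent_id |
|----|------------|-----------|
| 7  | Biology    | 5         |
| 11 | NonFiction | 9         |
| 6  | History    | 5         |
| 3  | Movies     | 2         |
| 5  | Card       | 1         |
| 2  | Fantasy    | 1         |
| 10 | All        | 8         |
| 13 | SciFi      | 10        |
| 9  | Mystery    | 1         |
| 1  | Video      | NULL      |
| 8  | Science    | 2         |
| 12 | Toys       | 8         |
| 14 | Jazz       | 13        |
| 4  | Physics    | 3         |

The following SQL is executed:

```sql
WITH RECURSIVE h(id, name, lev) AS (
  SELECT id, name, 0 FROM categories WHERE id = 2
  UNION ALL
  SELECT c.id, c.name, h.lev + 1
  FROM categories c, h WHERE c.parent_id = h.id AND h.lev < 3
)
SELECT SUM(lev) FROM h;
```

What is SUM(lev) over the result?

11

Base: id=2 (Fantasy) at lev 0.
Iteration 1: rows with parent_id in {2} -> Movies (id 3, lev 1), Science (id 8, lev 1).
Iteration 2: rows with parent_id in {3,8} -> Physics (id 4, lev 2), All (id 10, lev 2), Toys (id 12, lev 2).
Iteration 3: rows with parent_id in {4,10,12} -> SciFi (id 13, lev 3).
Iteration 4: lev < 3 fails for all current rows; recursion stops.
SUM(lev) = 0 + 1 + 1 + 2 + 2 + 2 + 3 = 11.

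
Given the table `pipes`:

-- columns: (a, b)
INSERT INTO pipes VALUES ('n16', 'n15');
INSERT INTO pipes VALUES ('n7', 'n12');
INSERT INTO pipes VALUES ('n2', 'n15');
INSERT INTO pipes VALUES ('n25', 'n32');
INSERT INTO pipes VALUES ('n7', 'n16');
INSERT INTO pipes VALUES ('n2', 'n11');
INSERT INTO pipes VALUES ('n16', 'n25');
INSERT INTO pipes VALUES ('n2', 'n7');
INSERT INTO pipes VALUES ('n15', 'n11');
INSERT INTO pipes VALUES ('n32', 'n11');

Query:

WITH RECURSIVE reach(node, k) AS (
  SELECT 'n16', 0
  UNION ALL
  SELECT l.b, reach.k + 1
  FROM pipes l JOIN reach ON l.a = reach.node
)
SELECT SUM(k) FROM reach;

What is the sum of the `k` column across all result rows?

9

Base: (n16, k=0).
Iteration 1: edges from {n16} -> (n15, k=1), (n25, k=1).
Iteration 2: edges from {n15,n25} -> (n11, k=2), (n32, k=2).
Iteration 3: edges from {n11,n32} -> (n11, k=3).
Iteration 4: no outgoing edges from {n11}; recursion stops.
SUM(k) = 0 + 1 + 1 + 2 + 2 + 3 = 9.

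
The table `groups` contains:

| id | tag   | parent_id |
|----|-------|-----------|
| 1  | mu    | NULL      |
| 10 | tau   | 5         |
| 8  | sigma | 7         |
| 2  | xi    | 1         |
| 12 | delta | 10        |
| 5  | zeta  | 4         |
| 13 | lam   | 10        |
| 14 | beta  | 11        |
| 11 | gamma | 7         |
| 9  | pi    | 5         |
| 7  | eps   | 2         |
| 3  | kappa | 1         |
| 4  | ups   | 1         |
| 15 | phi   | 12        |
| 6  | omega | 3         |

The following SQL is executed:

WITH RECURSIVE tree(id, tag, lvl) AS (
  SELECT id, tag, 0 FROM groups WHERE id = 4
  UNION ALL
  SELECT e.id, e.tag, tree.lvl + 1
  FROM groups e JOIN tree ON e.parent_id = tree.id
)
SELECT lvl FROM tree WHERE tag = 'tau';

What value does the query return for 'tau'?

Base: id=4 (ups) at lvl 0.
Iteration 1: rows with parent_id in {4} -> zeta (id 5, lvl 1).
Iteration 2: rows with parent_id in {5} -> pi (id 9, lvl 2), tau (id 10, lvl 2).
Iteration 3: rows with parent_id in {9,10} -> delta (id 12, lvl 3), lam (id 13, lvl 3).
Iteration 4: rows with parent_id in {12,13} -> phi (id 15, lvl 4).
Iteration 5: no rows with parent_id in {15}; recursion stops.

2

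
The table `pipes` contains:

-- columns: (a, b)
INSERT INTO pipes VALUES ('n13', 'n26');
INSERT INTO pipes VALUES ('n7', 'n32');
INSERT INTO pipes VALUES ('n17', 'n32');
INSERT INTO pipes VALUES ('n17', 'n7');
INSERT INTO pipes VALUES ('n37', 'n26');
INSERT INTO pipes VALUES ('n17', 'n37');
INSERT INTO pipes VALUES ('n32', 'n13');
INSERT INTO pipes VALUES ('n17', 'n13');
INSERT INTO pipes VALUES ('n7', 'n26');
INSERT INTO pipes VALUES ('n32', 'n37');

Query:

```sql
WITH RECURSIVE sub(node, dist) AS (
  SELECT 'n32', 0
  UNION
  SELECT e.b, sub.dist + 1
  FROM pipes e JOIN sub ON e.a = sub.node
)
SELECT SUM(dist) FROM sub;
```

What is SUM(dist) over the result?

4

Base: (n32, dist=0).
Iteration 1: edges from {n32} -> (n13, dist=1), (n37, dist=1).
Iteration 2: edges from {n13,n37} -> (n26, dist=2). [UNION drops 1 duplicate row(s)]
Iteration 3: no outgoing edges from {n26}; recursion stops.
SUM(dist) = 0 + 1 + 1 + 2 = 4.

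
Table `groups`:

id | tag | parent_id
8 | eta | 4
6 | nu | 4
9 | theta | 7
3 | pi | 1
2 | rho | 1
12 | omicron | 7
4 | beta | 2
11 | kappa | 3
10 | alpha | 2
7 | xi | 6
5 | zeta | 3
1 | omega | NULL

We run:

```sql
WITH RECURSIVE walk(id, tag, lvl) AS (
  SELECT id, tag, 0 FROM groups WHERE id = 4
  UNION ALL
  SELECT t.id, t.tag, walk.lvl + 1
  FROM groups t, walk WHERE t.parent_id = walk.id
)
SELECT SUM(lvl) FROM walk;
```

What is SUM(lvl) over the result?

10

Base: id=4 (beta) at lvl 0.
Iteration 1: rows with parent_id in {4} -> nu (id 6, lvl 1), eta (id 8, lvl 1).
Iteration 2: rows with parent_id in {6,8} -> xi (id 7, lvl 2).
Iteration 3: rows with parent_id in {7} -> theta (id 9, lvl 3), omicron (id 12, lvl 3).
Iteration 4: no rows with parent_id in {9,12}; recursion stops.
SUM(lvl) = 0 + 1 + 1 + 2 + 3 + 3 = 10.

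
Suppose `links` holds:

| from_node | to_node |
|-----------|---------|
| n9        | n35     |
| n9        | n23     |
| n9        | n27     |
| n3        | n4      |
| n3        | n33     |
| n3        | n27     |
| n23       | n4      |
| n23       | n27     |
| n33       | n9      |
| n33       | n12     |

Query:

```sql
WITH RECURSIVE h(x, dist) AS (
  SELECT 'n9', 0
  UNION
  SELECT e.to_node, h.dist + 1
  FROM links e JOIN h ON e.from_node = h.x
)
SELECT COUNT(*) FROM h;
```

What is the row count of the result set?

6

Base: (n9, dist=0).
Iteration 1: edges from {n9} -> (n23, dist=1), (n27, dist=1), (n35, dist=1).
Iteration 2: edges from {n23,n27,n35} -> (n27, dist=2), (n4, dist=2).
Iteration 3: no outgoing edges from {n27,n4}; recursion stops.
Total rows emitted: 6.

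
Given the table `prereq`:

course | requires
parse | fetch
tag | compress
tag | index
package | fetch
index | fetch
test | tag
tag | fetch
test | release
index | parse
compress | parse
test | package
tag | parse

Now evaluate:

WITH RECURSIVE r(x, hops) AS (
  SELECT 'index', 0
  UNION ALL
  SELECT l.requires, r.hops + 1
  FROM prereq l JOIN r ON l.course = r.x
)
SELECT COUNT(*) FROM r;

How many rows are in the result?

Base: (index, hops=0).
Iteration 1: edges from {index} -> (fetch, hops=1), (parse, hops=1).
Iteration 2: edges from {fetch,parse} -> (fetch, hops=2).
Iteration 3: no outgoing edges from {fetch}; recursion stops.
Total rows emitted: 4.

4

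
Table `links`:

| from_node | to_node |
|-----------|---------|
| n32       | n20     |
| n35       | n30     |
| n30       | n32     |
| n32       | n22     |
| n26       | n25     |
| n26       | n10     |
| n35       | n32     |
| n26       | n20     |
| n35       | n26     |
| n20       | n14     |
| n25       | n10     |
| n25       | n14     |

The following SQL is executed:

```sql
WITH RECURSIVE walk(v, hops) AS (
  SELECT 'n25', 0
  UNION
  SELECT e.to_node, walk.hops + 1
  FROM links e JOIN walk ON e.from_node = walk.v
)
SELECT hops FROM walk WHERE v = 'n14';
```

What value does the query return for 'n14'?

1

Base: (n25, hops=0).
Iteration 1: edges from {n25} -> (n10, hops=1), (n14, hops=1).
Iteration 2: no outgoing edges from {n10,n14}; recursion stops.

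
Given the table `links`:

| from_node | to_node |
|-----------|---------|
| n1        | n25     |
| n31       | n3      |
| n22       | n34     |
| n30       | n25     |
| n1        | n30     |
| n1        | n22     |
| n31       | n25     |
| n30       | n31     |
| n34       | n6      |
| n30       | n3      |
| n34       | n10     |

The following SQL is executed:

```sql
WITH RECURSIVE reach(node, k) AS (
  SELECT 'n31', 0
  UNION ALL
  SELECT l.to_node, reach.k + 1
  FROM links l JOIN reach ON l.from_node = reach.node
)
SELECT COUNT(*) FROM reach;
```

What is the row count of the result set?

Base: (n31, k=0).
Iteration 1: edges from {n31} -> (n25, k=1), (n3, k=1).
Iteration 2: no outgoing edges from {n25,n3}; recursion stops.
Total rows emitted: 3.

3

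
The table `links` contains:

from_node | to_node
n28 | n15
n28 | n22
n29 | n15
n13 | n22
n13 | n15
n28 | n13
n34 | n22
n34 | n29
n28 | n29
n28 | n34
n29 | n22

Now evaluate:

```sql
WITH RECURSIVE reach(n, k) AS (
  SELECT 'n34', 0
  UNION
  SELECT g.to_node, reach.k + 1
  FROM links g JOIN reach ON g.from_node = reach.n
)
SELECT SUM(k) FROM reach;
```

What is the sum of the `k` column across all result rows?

Base: (n34, k=0).
Iteration 1: edges from {n34} -> (n22, k=1), (n29, k=1).
Iteration 2: edges from {n22,n29} -> (n15, k=2), (n22, k=2).
Iteration 3: no outgoing edges from {n15,n22}; recursion stops.
SUM(k) = 0 + 1 + 1 + 2 + 2 = 6.

6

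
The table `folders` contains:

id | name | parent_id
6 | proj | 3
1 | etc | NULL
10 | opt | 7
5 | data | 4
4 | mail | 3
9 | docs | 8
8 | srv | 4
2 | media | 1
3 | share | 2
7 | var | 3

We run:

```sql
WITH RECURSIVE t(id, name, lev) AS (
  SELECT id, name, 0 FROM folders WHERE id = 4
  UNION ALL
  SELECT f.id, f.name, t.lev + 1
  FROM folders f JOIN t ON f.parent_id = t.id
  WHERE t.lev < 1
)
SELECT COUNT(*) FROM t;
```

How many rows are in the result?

Base: id=4 (mail) at lev 0.
Iteration 1: rows with parent_id in {4} -> data (id 5, lev 1), srv (id 8, lev 1).
Iteration 2: lev < 1 fails for all current rows; recursion stops.
Total rows emitted: 3.

3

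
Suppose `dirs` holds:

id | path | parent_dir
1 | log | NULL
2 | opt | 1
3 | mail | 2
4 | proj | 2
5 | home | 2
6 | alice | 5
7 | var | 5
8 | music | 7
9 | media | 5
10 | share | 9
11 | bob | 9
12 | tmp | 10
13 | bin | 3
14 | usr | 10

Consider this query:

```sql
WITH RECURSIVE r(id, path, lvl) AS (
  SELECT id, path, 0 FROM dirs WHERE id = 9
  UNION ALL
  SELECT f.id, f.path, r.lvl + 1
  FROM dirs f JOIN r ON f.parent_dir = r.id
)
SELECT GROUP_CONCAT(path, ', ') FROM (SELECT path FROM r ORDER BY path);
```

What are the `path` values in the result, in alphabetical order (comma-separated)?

bob, media, share, tmp, usr

Base: id=9 (media) at lvl 0.
Iteration 1: rows with parent_dir in {9} -> share (id 10, lvl 1), bob (id 11, lvl 1).
Iteration 2: rows with parent_dir in {10,11} -> tmp (id 12, lvl 2), usr (id 14, lvl 2).
Iteration 3: no rows with parent_dir in {12,14}; recursion stops.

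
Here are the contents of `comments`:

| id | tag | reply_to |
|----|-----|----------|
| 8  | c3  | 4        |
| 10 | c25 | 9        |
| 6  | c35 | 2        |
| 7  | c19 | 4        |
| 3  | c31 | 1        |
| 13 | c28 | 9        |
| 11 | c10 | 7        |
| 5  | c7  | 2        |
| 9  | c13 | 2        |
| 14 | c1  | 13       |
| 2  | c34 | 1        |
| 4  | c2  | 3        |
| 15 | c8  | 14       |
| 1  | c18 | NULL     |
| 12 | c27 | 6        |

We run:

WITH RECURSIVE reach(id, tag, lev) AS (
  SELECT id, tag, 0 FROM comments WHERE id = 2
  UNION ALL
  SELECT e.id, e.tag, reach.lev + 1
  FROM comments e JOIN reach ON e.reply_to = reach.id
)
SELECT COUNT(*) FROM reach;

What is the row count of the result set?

9

Base: id=2 (c34) at lev 0.
Iteration 1: rows with reply_to in {2} -> c7 (id 5, lev 1), c35 (id 6, lev 1), c13 (id 9, lev 1).
Iteration 2: rows with reply_to in {5,6,9} -> c25 (id 10, lev 2), c27 (id 12, lev 2), c28 (id 13, lev 2).
Iteration 3: rows with reply_to in {10,12,13} -> c1 (id 14, lev 3).
Iteration 4: rows with reply_to in {14} -> c8 (id 15, lev 4).
Iteration 5: no rows with reply_to in {15}; recursion stops.
Total rows emitted: 9.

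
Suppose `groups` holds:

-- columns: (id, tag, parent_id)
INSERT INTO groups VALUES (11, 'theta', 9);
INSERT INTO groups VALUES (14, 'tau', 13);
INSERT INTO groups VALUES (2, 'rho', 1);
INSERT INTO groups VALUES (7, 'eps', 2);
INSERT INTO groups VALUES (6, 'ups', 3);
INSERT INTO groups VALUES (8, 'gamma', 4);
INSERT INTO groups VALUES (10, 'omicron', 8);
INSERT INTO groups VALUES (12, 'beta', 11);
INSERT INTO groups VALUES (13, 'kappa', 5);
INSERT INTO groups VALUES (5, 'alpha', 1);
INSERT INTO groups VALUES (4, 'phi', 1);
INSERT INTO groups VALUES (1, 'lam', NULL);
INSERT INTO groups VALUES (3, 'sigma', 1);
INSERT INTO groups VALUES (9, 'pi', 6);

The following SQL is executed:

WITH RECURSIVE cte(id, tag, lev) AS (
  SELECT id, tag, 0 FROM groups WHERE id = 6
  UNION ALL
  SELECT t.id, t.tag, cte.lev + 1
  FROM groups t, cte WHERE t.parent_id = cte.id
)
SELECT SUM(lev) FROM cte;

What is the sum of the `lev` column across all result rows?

Base: id=6 (ups) at lev 0.
Iteration 1: rows with parent_id in {6} -> pi (id 9, lev 1).
Iteration 2: rows with parent_id in {9} -> theta (id 11, lev 2).
Iteration 3: rows with parent_id in {11} -> beta (id 12, lev 3).
Iteration 4: no rows with parent_id in {12}; recursion stops.
SUM(lev) = 0 + 1 + 2 + 3 = 6.

6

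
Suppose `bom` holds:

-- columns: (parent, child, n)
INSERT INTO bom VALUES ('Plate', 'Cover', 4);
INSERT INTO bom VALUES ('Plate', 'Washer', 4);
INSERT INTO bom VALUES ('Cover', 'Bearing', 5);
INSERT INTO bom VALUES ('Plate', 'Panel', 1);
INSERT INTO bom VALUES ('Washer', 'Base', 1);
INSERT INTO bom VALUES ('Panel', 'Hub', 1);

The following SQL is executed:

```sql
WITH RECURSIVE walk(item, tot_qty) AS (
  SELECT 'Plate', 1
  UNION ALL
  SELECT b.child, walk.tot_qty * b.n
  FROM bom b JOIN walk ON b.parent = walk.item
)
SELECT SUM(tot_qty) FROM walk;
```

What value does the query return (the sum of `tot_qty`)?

35

Base: (Plate, tot_qty=1).
Iteration 1: components of {Plate} -> Cover = 1*4 = 4, Panel = 1*1 = 1, Washer = 1*4 = 4.
Iteration 2: components of {Cover,Panel,Washer} -> Base = 4*1 = 4, Bearing = 4*5 = 20, Hub = 1*1 = 1.
Iteration 3: no further components; recursion stops.
SUM(tot_qty) = 1 + 4 + 4 + 1 + 20 + 4 + 1 = 35.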